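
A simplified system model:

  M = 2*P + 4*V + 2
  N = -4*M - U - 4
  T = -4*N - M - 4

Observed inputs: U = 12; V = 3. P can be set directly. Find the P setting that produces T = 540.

P = 9

Substituting into the M equation gives M = 2*P + 14.
Substituting into the N equation gives N = -8*P - 72.
This gives T = 30*P + 270.
Solve 30*P + 270 = 540: P = (540 - 270) / 30 = 9.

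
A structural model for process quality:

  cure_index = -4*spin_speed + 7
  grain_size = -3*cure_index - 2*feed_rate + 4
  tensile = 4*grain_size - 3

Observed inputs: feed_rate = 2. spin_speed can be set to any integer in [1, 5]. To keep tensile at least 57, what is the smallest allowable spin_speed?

Substituting into the grain_size equation gives grain_size = 12*spin_speed - 21.
This gives tensile = 48*spin_speed - 87.
Require 48*spin_speed - 87 ≥ 57, so spin_speed ≥ 3.
The smallest integer in [1, 5] satisfying this is 3.

spin_speed = 3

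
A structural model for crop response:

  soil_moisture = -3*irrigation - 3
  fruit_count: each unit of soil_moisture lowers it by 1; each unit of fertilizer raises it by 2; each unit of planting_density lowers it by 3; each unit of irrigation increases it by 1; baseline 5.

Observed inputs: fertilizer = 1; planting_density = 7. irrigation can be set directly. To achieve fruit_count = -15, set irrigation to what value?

Substituting into the fruit_count equation gives fruit_count = 4*irrigation - 11.
Solve 4*irrigation - 11 = -15: irrigation = (-15 + 11) / 4 = -1.

irrigation = -1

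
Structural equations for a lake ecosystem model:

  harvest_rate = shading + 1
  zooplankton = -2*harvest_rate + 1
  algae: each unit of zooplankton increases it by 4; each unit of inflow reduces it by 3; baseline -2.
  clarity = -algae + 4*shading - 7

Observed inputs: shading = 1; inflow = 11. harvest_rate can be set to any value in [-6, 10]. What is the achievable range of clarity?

Intervening on harvest_rate fixes its value directly, overriding its dependence on shading.
Substituting into the algae equation gives algae = -8*harvest_rate - 31.
clarity becomes 8*harvest_rate + 28.
Linear in harvest_rate, so extremes are at the endpoints: harvest_rate = -6 gives clarity = -20; harvest_rate = 10 gives clarity = 108.

-20 to 108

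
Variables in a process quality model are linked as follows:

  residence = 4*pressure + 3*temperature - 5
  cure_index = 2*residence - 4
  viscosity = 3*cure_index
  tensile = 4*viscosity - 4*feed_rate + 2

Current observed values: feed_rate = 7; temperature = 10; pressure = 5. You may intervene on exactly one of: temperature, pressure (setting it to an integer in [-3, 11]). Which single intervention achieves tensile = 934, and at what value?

set temperature = 9

Intervening on temperature: with other inputs at their observed values, tensile = 72*temperature + 286. Solving for 934 gives temperature = 9, within [-3, 11].
Intervening on pressure: tensile = 96*pressure + 526. Reaching 934 requires pressure = 17/4, not an integer.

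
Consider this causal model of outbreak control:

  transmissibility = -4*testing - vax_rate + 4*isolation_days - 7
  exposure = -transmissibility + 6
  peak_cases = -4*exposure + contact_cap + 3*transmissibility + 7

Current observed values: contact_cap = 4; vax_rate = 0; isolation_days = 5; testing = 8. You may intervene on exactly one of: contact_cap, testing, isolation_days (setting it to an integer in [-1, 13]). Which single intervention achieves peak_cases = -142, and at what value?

Intervening on contact_cap: with other inputs at their observed values, peak_cases = contact_cap - 150. Solving for -142 gives contact_cap = 8, within [-1, 13].
Intervening on testing: peak_cases = -28*testing + 78. Reaching -142 requires testing = 55/7, not an integer.
Intervening on isolation_days: peak_cases = 28*isolation_days - 286. Reaching -142 requires isolation_days = 36/7, not an integer.

set contact_cap = 8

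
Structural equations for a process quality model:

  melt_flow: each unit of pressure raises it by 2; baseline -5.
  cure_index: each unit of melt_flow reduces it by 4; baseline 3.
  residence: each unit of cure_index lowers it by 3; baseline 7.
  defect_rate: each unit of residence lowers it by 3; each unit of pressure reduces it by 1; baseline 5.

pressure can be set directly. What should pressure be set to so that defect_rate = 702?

pressure = -7

Substituting into the cure_index equation gives cure_index = -8*pressure + 23.
residence becomes 24*pressure - 62.
Substituting into the defect_rate equation gives defect_rate = -73*pressure + 191.
Solve -73*pressure + 191 = 702: pressure = (702 - 191) / -73 = -7.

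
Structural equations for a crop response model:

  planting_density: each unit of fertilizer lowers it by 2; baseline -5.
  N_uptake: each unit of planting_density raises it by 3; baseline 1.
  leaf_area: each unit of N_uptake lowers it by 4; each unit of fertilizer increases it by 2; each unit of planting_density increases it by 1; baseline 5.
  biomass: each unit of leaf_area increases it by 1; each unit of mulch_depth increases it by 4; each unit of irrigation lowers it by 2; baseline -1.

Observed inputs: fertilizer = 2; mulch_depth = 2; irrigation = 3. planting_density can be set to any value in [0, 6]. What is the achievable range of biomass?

-60 to 6

Intervening on planting_density fixes its value directly, overriding its dependence on fertilizer.
Substituting into the leaf_area equation gives leaf_area = -11*planting_density + 5.
Substituting into the biomass equation gives biomass = -11*planting_density + 6.
Linear in planting_density, so extremes are at the endpoints: planting_density = 0 gives biomass = 6; planting_density = 6 gives biomass = -60.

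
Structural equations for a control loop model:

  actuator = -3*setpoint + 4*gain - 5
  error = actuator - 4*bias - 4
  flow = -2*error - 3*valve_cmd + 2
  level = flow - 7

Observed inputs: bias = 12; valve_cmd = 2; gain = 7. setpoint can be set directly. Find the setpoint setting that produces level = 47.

Substituting into the actuator equation gives actuator = -3*setpoint + 23.
Substituting into the error equation gives error = -3*setpoint - 29.
This gives flow = 6*setpoint + 54.
Substituting into the level equation gives level = 6*setpoint + 47.
Solve 6*setpoint + 47 = 47: setpoint = (47 - 47) / 6 = 0.

setpoint = 0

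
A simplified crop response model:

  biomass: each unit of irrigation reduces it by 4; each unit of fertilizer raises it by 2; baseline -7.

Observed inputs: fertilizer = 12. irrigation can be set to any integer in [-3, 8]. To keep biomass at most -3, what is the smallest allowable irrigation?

Substituting into the biomass equation gives biomass = -4*irrigation + 17.
Require -4*irrigation + 17 ≤ -3, so irrigation ≥ 5.
The smallest integer in [-3, 8] satisfying this is 5.

irrigation = 5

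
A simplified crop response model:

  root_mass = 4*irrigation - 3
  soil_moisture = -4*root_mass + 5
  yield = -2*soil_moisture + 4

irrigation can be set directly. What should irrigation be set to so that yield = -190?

Substituting into the soil_moisture equation gives soil_moisture = -16*irrigation + 17.
Substituting into the yield equation gives yield = 32*irrigation - 30.
Solve 32*irrigation - 30 = -190: irrigation = (-190 + 30) / 32 = -5.

irrigation = -5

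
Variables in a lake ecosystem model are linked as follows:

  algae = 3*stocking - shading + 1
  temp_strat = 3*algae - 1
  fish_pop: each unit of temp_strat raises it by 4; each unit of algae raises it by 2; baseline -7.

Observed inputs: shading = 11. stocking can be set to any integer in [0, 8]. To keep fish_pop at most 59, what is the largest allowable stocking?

Substituting into the algae equation gives algae = 3*stocking - 10.
This gives temp_strat = 9*stocking - 31.
So fish_pop = 42*stocking - 151.
Require 42*stocking - 151 ≤ 59, so stocking ≤ 5.
The largest integer in [0, 8] satisfying this is 5.

stocking = 5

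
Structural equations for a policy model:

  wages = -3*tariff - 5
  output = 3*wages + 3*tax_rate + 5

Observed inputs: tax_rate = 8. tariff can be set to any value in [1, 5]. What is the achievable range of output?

Substituting into the output equation gives output = -9*tariff + 14.
Linear in tariff, so extremes are at the endpoints: tariff = 1 gives output = 5; tariff = 5 gives output = -31.

-31 to 5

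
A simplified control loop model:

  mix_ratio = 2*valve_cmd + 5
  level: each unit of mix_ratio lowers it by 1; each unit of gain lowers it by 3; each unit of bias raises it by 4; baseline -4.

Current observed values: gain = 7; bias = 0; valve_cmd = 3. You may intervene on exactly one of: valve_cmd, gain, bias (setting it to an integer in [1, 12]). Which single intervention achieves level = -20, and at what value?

Intervening on valve_cmd: level = -2*valve_cmd - 30. Reaching -20 requires valve_cmd = -5, outside [1, 12].
Intervening on gain: level = -3*gain - 15. Reaching -20 requires gain = 5/3, not an integer.
Intervening on bias: with other inputs at their observed values, level = 4*bias - 36. Solving for -20 gives bias = 4, within [1, 12].

set bias = 4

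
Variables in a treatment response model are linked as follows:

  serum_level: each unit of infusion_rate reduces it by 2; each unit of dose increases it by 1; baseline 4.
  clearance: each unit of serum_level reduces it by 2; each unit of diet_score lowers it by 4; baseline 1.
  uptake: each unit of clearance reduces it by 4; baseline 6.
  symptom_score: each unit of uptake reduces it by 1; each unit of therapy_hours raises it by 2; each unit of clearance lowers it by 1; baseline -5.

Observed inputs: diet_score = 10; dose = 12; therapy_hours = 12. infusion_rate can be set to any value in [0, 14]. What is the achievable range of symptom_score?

-200 to -32

Substituting into the serum_level equation gives serum_level = -2*infusion_rate + 16.
This gives clearance = 4*infusion_rate - 71.
uptake becomes -16*infusion_rate + 290.
So symptom_score = 12*infusion_rate - 200.
Linear in infusion_rate, so extremes are at the endpoints: infusion_rate = 0 gives symptom_score = -200; infusion_rate = 14 gives symptom_score = -32.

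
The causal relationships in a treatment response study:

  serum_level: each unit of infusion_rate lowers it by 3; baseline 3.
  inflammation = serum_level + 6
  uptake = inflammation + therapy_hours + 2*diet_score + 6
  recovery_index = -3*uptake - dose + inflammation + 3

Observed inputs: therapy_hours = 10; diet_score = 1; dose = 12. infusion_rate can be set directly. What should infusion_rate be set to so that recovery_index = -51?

Substituting into the inflammation equation gives inflammation = -3*infusion_rate + 9.
Substituting into the uptake equation gives uptake = -3*infusion_rate + 27.
Substituting into the recovery_index equation gives recovery_index = 6*infusion_rate - 81.
Solve 6*infusion_rate - 81 = -51: infusion_rate = (-51 + 81) / 6 = 5.

infusion_rate = 5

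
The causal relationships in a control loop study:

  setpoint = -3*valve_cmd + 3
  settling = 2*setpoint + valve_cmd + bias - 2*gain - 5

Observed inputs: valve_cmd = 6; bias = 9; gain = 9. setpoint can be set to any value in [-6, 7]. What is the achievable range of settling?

Intervening on setpoint fixes its value directly, overriding its dependence on valve_cmd.
Substituting into the settling equation gives settling = 2*setpoint - 8.
Linear in setpoint, so extremes are at the endpoints: setpoint = -6 gives settling = -20; setpoint = 7 gives settling = 6.

-20 to 6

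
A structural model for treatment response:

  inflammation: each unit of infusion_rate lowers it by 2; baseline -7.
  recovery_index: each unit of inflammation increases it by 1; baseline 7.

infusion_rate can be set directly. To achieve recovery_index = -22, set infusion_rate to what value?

Substituting into the recovery_index equation gives recovery_index = -2*infusion_rate.
Solve -2*infusion_rate = -22: infusion_rate = -22 / -2 = 11.

infusion_rate = 11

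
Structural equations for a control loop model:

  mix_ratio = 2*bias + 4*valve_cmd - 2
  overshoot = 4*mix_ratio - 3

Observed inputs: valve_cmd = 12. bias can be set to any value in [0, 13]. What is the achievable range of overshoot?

181 to 285

Substituting into the mix_ratio equation gives mix_ratio = 2*bias + 46.
Substituting into the overshoot equation gives overshoot = 8*bias + 181.
Linear in bias, so extremes are at the endpoints: bias = 0 gives overshoot = 181; bias = 13 gives overshoot = 285.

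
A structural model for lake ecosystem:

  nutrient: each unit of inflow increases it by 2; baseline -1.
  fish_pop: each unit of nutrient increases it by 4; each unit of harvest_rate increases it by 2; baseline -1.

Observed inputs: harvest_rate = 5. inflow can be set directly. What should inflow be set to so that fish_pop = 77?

inflow = 9

Substituting into the fish_pop equation gives fish_pop = 8*inflow + 5.
Solve 8*inflow + 5 = 77: inflow = (77 - 5) / 8 = 9.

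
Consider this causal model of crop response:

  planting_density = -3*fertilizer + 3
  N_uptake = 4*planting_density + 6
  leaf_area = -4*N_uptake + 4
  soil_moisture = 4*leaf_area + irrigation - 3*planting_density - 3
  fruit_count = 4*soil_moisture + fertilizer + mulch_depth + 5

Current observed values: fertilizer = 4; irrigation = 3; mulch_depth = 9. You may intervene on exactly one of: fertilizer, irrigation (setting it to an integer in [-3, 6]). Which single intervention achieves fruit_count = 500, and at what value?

set fertilizer = 2

Intervening on fertilizer: with other inputs at their observed values, fruit_count = 805*fertilizer - 1110. Solving for 500 gives fertilizer = 2, within [-3, 6].
Intervening on irrigation: fruit_count = 4*irrigation + 2098. Reaching 500 requires irrigation = -799/2, not an integer.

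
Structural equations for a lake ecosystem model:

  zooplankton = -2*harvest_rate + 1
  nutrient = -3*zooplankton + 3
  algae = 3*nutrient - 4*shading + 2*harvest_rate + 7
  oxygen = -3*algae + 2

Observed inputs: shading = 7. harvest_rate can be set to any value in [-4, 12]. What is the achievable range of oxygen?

-655 to 305

Substituting into the nutrient equation gives nutrient = 6*harvest_rate.
Substituting into the algae equation gives algae = 20*harvest_rate - 21.
This gives oxygen = -60*harvest_rate + 65.
Linear in harvest_rate, so extremes are at the endpoints: harvest_rate = -4 gives oxygen = 305; harvest_rate = 12 gives oxygen = -655.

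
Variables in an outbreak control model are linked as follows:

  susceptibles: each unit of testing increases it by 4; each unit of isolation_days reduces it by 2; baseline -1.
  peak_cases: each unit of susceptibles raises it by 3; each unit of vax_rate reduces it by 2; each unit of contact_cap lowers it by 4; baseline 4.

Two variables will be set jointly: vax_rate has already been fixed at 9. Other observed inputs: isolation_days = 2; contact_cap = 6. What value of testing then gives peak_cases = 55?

testing = 9

With vax_rate held at 9:
Substituting into the susceptibles equation gives susceptibles = 4*testing - 5.
Substituting into the peak_cases equation gives peak_cases = 12*testing - 53.
Solve 12*testing - 53 = 55: testing = (55 + 53) / 12 = 9.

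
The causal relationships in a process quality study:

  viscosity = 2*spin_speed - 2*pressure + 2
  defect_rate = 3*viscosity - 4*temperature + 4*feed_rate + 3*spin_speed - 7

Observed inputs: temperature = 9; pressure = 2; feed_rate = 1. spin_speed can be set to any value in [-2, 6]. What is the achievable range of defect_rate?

Substituting into the viscosity equation gives viscosity = 2*spin_speed - 2.
Substituting into the defect_rate equation gives defect_rate = 9*spin_speed - 45.
Linear in spin_speed, so extremes are at the endpoints: spin_speed = -2 gives defect_rate = -63; spin_speed = 6 gives defect_rate = 9.

-63 to 9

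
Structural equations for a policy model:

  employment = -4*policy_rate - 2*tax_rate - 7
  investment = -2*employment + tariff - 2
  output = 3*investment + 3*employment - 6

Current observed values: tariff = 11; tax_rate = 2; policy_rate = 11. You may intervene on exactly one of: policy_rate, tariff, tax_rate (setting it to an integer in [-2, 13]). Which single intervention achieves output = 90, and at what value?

Intervening on policy_rate: with other inputs at their observed values, output = 12*policy_rate + 54. Solving for 90 gives policy_rate = 3, within [-2, 13].
Intervening on tariff: output = 3*tariff + 153. Reaching 90 requires tariff = -21, outside [-2, 13].
Intervening on tax_rate: output = 6*tax_rate + 174. Reaching 90 requires tax_rate = -14, outside [-2, 13].

set policy_rate = 3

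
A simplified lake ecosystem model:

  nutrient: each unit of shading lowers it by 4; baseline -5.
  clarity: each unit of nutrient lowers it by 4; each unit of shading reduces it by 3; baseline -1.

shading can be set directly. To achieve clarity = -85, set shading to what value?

Substituting into the clarity equation gives clarity = 13*shading + 19.
Solve 13*shading + 19 = -85: shading = (-85 - 19) / 13 = -8.

shading = -8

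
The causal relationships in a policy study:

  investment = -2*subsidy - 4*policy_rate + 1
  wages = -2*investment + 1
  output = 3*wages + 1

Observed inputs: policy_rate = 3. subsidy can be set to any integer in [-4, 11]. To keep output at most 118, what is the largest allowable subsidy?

subsidy = 4

Substituting into the investment equation gives investment = -2*subsidy - 11.
This gives wages = 4*subsidy + 23.
Substituting into the output equation gives output = 12*subsidy + 70.
Require 12*subsidy + 70 ≤ 118, so subsidy ≤ 4.
The largest integer in [-4, 11] satisfying this is 4.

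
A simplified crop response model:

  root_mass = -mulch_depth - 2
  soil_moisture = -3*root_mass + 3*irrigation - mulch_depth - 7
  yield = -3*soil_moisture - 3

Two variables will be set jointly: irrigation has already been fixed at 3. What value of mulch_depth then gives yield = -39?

mulch_depth = 2

With irrigation held at 3:
Substituting into the soil_moisture equation gives soil_moisture = 2*mulch_depth + 8.
This gives yield = -6*mulch_depth - 27.
Solve -6*mulch_depth - 27 = -39: mulch_depth = (-39 + 27) / -6 = 2.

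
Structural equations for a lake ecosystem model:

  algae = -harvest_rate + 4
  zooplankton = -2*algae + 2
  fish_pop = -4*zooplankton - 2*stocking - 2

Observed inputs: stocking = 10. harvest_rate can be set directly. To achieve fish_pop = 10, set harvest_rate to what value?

Substituting into the zooplankton equation gives zooplankton = 2*harvest_rate - 6.
So fish_pop = -8*harvest_rate + 2.
Solve -8*harvest_rate + 2 = 10: harvest_rate = (10 - 2) / -8 = -1.

harvest_rate = -1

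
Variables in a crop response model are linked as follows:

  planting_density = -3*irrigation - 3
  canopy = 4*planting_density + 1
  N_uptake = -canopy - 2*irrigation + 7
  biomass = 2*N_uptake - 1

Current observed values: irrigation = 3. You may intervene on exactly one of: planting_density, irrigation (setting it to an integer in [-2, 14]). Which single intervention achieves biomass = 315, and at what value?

set irrigation = 14

Intervening on planting_density: biomass = -8*planting_density - 1. Reaching 315 requires planting_density = -79/2, not an integer.
Intervening on irrigation: with other inputs at their observed values, biomass = 20*irrigation + 35. Solving for 315 gives irrigation = 14, within [-2, 14].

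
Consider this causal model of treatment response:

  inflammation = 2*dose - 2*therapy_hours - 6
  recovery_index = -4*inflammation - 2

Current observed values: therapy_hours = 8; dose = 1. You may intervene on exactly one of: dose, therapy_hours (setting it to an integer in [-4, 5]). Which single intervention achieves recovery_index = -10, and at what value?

Intervening on dose: recovery_index = -8*dose + 86. Reaching -10 requires dose = 12, outside [-4, 5].
Intervening on therapy_hours: with other inputs at their observed values, recovery_index = 8*therapy_hours + 14. Solving for -10 gives therapy_hours = -3, within [-4, 5].

set therapy_hours = -3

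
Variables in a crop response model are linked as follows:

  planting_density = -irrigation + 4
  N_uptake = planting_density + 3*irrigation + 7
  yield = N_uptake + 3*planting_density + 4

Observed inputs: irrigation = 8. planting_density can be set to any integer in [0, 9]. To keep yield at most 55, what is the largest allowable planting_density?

planting_density = 5

Intervening on planting_density fixes its value directly, overriding its dependence on irrigation.
Substituting into the N_uptake equation gives N_uptake = planting_density + 31.
Substituting into the yield equation gives yield = 4*planting_density + 35.
Require 4*planting_density + 35 ≤ 55, so planting_density ≤ 5.
The largest integer in [0, 9] satisfying this is 5.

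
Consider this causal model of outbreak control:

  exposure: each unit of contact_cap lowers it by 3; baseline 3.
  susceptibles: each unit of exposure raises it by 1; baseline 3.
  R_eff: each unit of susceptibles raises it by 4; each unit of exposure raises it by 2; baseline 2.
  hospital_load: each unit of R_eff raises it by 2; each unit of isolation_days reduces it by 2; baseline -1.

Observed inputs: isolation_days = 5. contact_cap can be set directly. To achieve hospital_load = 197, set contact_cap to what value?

Substituting into the susceptibles equation gives susceptibles = -3*contact_cap + 6.
Substituting into the R_eff equation gives R_eff = -18*contact_cap + 32.
Substituting into the hospital_load equation gives hospital_load = -36*contact_cap + 53.
Solve -36*contact_cap + 53 = 197: contact_cap = (197 - 53) / -36 = -4.

contact_cap = -4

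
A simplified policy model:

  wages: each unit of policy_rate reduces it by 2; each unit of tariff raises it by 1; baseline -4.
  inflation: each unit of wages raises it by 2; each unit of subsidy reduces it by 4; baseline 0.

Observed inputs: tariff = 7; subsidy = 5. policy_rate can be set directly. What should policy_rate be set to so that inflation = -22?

policy_rate = 2

Substituting into the wages equation gives wages = -2*policy_rate + 3.
Substituting into the inflation equation gives inflation = -4*policy_rate - 14.
Solve -4*policy_rate - 14 = -22: policy_rate = (-22 + 14) / -4 = 2.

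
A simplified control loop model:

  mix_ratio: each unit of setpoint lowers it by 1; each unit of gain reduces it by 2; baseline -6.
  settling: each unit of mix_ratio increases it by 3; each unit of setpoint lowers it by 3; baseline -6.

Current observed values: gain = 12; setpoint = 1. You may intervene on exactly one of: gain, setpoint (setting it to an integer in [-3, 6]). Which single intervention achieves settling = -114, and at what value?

set setpoint = 3

Intervening on gain: settling = -6*gain - 30. Reaching -114 requires gain = 14, outside [-3, 6].
Intervening on setpoint: with other inputs at their observed values, settling = -6*setpoint - 96. Solving for -114 gives setpoint = 3, within [-3, 6].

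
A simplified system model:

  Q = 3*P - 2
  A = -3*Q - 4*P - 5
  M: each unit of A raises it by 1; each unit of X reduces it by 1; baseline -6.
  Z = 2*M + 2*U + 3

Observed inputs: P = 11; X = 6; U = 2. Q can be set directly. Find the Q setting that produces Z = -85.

Intervening on Q fixes its value directly, overriding its dependence on P.
Substituting into the A equation gives A = -3*Q - 49.
So M = -3*Q - 61.
So Z = -6*Q - 115.
Solve -6*Q - 115 = -85: Q = (-85 + 115) / -6 = -5.

Q = -5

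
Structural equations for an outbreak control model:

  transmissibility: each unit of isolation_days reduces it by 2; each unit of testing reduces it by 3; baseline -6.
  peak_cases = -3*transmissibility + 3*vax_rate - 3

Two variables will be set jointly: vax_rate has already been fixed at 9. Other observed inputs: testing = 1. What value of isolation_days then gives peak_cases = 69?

isolation_days = 3

With vax_rate held at 9:
Substituting into the transmissibility equation gives transmissibility = -2*isolation_days - 9.
Substituting into the peak_cases equation gives peak_cases = 6*isolation_days + 51.
Solve 6*isolation_days + 51 = 69: isolation_days = (69 - 51) / 6 = 3.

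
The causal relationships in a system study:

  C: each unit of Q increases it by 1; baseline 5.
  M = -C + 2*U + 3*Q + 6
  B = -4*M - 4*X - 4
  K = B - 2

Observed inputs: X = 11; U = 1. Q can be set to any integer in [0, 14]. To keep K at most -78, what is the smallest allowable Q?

Q = 2

Substituting into the M equation gives M = 2*Q + 3.
Substituting into the B equation gives B = -8*Q - 60.
Substituting into the K equation gives K = -8*Q - 62.
Require -8*Q - 62 ≤ -78, so Q ≥ 2.
The smallest integer in [0, 14] satisfying this is 2.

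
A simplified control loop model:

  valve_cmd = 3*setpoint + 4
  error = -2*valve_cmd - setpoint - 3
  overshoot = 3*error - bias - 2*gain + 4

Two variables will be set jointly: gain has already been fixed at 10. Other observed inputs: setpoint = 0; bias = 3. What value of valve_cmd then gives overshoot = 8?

valve_cmd = -6

With gain held at 10:
Intervening on valve_cmd fixes its value directly, overriding its dependence on setpoint.
Substituting into the error equation gives error = -2*valve_cmd - 3.
This gives overshoot = -6*valve_cmd - 28.
Solve -6*valve_cmd - 28 = 8: valve_cmd = (8 + 28) / -6 = -6.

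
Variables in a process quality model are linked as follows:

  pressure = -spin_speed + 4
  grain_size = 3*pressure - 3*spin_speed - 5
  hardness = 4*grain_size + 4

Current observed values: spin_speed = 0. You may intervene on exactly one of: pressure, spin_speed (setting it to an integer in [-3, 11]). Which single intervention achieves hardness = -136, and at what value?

set spin_speed = 7

Intervening on pressure: hardness = 12*pressure - 16. Reaching -136 requires pressure = -10, outside [-3, 11].
Intervening on spin_speed: with other inputs at their observed values, hardness = -24*spin_speed + 32. Solving for -136 gives spin_speed = 7, within [-3, 11].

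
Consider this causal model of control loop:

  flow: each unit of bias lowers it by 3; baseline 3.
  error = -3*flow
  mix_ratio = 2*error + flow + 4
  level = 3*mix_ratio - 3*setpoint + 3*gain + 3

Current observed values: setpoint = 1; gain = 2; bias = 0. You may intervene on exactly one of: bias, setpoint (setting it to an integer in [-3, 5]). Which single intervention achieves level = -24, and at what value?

set setpoint = 0

Intervening on bias: level = 45*bias - 27. Reaching -24 requires bias = 1/15, not an integer.
Intervening on setpoint: with other inputs at their observed values, level = -3*setpoint - 24. Solving for -24 gives setpoint = 0, within [-3, 5].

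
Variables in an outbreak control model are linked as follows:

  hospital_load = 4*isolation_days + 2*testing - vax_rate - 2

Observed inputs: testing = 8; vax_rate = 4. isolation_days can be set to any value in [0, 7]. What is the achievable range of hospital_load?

Substituting into the hospital_load equation gives hospital_load = 4*isolation_days + 10.
Linear in isolation_days, so extremes are at the endpoints: isolation_days = 0 gives hospital_load = 10; isolation_days = 7 gives hospital_load = 38.

10 to 38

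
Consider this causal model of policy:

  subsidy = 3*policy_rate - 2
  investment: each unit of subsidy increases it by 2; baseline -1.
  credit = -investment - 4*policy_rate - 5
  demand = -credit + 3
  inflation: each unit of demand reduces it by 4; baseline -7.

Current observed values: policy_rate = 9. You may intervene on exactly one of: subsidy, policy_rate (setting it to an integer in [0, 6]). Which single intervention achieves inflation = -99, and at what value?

Intervening on subsidy: inflation = -8*subsidy - 179. Reaching -99 requires subsidy = -10, outside [0, 6].
Intervening on policy_rate: with other inputs at their observed values, inflation = -40*policy_rate - 19. Solving for -99 gives policy_rate = 2, within [0, 6].

set policy_rate = 2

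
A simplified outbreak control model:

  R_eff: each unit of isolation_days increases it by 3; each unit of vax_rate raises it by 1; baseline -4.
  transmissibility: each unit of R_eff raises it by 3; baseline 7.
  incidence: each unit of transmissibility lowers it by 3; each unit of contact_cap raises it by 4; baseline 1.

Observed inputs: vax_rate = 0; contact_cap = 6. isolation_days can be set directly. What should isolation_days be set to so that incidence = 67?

isolation_days = -1

Substituting into the R_eff equation gives R_eff = 3*isolation_days - 4.
Substituting into the transmissibility equation gives transmissibility = 9*isolation_days - 5.
So incidence = -27*isolation_days + 40.
Solve -27*isolation_days + 40 = 67: isolation_days = (67 - 40) / -27 = -1.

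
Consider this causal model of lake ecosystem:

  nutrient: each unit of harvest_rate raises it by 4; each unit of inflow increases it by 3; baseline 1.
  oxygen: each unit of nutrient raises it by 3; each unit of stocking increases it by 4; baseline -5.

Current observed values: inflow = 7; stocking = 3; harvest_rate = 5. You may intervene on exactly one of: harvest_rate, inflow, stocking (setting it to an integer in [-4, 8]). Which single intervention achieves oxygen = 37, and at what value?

set harvest_rate = -3

Intervening on harvest_rate: with other inputs at their observed values, oxygen = 12*harvest_rate + 73. Solving for 37 gives harvest_rate = -3, within [-4, 8].
Intervening on inflow: oxygen = 9*inflow + 70. Reaching 37 requires inflow = -11/3, not an integer.
Intervening on stocking: oxygen = 4*stocking + 121. Reaching 37 requires stocking = -21, outside [-4, 8].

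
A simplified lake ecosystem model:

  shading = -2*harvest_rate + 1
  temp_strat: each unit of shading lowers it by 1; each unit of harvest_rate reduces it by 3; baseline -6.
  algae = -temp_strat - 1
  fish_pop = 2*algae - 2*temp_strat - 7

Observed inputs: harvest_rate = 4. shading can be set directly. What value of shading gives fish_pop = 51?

Intervening on shading fixes its value directly, overriding its dependence on harvest_rate.
Substituting into the temp_strat equation gives temp_strat = -shading - 18.
Substituting into the algae equation gives algae = shading + 17.
Substituting into the fish_pop equation gives fish_pop = 4*shading + 63.
Solve 4*shading + 63 = 51: shading = (51 - 63) / 4 = -3.

shading = -3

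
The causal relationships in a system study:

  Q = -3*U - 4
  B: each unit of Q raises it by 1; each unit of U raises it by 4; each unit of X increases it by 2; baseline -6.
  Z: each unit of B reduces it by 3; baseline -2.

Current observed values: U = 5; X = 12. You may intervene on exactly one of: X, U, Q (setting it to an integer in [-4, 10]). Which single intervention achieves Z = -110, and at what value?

Intervening on X: Z = -6*X + 13. Reaching -110 requires X = 41/2, not an integer.
Intervening on U: Z = -3*U - 44. Reaching -110 requires U = 22, outside [-4, 10].
Intervening on Q: with other inputs at their observed values, Z = -3*Q - 116. Solving for -110 gives Q = -2, within [-4, 10].

set Q = -2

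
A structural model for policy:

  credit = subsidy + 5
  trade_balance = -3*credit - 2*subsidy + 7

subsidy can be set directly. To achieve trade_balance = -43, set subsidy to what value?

Substituting into the trade_balance equation gives trade_balance = -5*subsidy - 8.
Solve -5*subsidy - 8 = -43: subsidy = (-43 + 8) / -5 = 7.

subsidy = 7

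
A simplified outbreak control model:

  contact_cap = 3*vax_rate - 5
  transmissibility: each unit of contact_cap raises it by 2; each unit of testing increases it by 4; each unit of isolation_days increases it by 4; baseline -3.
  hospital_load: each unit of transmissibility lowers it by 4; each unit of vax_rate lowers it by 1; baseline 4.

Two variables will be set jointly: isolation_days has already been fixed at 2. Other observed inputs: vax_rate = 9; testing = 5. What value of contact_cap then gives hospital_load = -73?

contact_cap = -4

With isolation_days held at 2:
Intervening on contact_cap fixes its value directly, overriding its dependence on vax_rate.
Substituting into the transmissibility equation gives transmissibility = 2*contact_cap + 25.
Substituting into the hospital_load equation gives hospital_load = -8*contact_cap - 105.
Solve -8*contact_cap - 105 = -73: contact_cap = (-73 + 105) / -8 = -4.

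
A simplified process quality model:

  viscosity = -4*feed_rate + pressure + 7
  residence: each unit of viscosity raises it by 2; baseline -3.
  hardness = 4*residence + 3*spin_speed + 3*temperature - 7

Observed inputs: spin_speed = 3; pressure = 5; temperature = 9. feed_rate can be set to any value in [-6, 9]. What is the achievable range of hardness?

-175 to 305

Substituting into the viscosity equation gives viscosity = -4*feed_rate + 12.
This gives residence = -8*feed_rate + 21.
This gives hardness = -32*feed_rate + 113.
Linear in feed_rate, so extremes are at the endpoints: feed_rate = -6 gives hardness = 305; feed_rate = 9 gives hardness = -175.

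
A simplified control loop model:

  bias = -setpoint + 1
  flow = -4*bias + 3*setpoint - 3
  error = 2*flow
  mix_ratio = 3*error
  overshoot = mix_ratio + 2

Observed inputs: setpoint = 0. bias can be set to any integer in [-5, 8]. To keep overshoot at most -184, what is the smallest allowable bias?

Intervening on bias fixes its value directly, overriding its dependence on setpoint.
Substituting into the flow equation gives flow = -4*bias - 3.
So error = -8*bias - 6.
This gives mix_ratio = -24*bias - 18.
Substituting into the overshoot equation gives overshoot = -24*bias - 16.
Require -24*bias - 16 ≤ -184, so bias ≥ 7.
The smallest integer in [-5, 8] satisfying this is 7.

bias = 7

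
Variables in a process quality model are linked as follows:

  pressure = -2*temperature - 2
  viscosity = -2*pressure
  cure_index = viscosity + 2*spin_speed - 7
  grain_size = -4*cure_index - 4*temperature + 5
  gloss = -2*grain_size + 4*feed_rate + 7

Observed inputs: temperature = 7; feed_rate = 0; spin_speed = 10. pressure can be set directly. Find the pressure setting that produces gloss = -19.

Intervening on pressure fixes its value directly, overriding its dependence on temperature.
Substituting into the cure_index equation gives cure_index = -2*pressure + 13.
Substituting into the grain_size equation gives grain_size = 8*pressure - 75.
Substituting into the gloss equation gives gloss = -16*pressure + 157.
Solve -16*pressure + 157 = -19: pressure = (-19 - 157) / -16 = 11.

pressure = 11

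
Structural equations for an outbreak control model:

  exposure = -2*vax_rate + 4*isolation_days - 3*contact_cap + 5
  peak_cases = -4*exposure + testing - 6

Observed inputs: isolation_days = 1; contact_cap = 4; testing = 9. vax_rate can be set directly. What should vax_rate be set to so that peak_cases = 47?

Substituting into the exposure equation gives exposure = -2*vax_rate - 3.
peak_cases becomes 8*vax_rate + 15.
Solve 8*vax_rate + 15 = 47: vax_rate = (47 - 15) / 8 = 4.

vax_rate = 4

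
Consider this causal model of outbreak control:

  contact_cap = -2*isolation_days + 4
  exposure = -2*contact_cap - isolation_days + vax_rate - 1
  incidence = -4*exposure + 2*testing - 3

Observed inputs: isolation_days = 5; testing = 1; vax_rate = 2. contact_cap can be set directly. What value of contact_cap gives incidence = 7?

contact_cap = -1

Intervening on contact_cap fixes its value directly, overriding its dependence on isolation_days.
Substituting into the exposure equation gives exposure = -2*contact_cap - 4.
This gives incidence = 8*contact_cap + 15.
Solve 8*contact_cap + 15 = 7: contact_cap = (7 - 15) / 8 = -1.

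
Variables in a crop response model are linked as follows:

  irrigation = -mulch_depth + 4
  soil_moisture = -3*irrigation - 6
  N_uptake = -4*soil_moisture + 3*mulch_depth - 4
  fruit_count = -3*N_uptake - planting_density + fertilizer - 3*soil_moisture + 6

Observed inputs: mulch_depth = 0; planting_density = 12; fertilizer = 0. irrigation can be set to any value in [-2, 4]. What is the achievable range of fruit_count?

-156 to 6

Intervening on irrigation fixes its value directly, overriding its dependence on mulch_depth.
Substituting into the N_uptake equation gives N_uptake = 12*irrigation + 20.
fruit_count becomes -27*irrigation - 48.
Linear in irrigation, so extremes are at the endpoints: irrigation = -2 gives fruit_count = 6; irrigation = 4 gives fruit_count = -156.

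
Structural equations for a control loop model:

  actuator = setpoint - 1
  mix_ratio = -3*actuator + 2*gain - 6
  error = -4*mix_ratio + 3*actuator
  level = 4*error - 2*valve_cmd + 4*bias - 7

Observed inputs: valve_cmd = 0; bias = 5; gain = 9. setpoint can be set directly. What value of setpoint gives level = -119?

setpoint = 2

Substituting into the mix_ratio equation gives mix_ratio = -3*setpoint + 15.
So error = 15*setpoint - 63.
Substituting into the level equation gives level = 60*setpoint - 239.
Solve 60*setpoint - 239 = -119: setpoint = (-119 + 239) / 60 = 2.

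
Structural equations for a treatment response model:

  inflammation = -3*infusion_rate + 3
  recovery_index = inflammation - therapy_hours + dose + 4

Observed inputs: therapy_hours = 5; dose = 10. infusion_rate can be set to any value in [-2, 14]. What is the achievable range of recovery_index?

-30 to 18

Substituting into the recovery_index equation gives recovery_index = -3*infusion_rate + 12.
Linear in infusion_rate, so extremes are at the endpoints: infusion_rate = -2 gives recovery_index = 18; infusion_rate = 14 gives recovery_index = -30.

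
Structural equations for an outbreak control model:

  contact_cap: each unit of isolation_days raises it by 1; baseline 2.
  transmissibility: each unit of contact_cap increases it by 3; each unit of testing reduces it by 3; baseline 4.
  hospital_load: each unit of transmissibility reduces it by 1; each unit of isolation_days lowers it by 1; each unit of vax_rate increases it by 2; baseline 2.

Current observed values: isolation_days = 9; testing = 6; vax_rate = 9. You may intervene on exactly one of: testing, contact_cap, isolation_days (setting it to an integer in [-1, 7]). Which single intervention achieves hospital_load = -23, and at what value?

Intervening on testing: with other inputs at their observed values, hospital_load = 3*testing - 26. Solving for -23 gives testing = 1, within [-1, 7].
Intervening on contact_cap: hospital_load = -3*contact_cap + 25. Reaching -23 requires contact_cap = 16, outside [-1, 7].
Intervening on isolation_days: hospital_load = -4*isolation_days + 28. Reaching -23 requires isolation_days = 51/4, not an integer.

set testing = 1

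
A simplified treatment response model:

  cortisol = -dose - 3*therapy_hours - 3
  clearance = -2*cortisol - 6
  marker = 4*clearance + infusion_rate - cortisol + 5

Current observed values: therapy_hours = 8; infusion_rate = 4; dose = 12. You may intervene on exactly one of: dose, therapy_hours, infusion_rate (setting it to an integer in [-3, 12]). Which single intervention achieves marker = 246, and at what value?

set dose = 2

Intervening on dose: with other inputs at their observed values, marker = 9*dose + 228. Solving for 246 gives dose = 2, within [-3, 12].
Intervening on therapy_hours: marker = 27*therapy_hours + 120. Reaching 246 requires therapy_hours = 14/3, not an integer.
Intervening on infusion_rate: marker = infusion_rate + 332. Reaching 246 requires infusion_rate = -86, outside [-3, 12].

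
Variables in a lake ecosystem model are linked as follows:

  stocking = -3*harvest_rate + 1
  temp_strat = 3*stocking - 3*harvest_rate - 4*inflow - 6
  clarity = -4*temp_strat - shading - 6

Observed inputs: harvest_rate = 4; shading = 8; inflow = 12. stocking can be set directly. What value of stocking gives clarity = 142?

stocking = 9

Intervening on stocking fixes its value directly, overriding its dependence on harvest_rate.
Substituting into the temp_strat equation gives temp_strat = 3*stocking - 66.
Substituting into the clarity equation gives clarity = -12*stocking + 250.
Solve -12*stocking + 250 = 142: stocking = (142 - 250) / -12 = 9.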